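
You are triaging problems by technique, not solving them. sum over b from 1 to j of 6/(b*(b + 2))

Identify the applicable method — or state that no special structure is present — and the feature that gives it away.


Verdict: telescoping — one partial-fraction pass turns 6/(b*(b + 2)) into a shifted difference, and shifted differences telescope.


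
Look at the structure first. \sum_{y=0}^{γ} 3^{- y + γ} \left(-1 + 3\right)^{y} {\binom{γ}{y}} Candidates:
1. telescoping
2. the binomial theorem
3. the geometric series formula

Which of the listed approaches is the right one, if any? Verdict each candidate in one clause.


Technique: the binomial theorem — the summand is term y of a binomial expansion in (-1 + 3) and 3; the whole sum is a single power.
- telescoping — the summand is not presented as a shifted difference — a telescoping rewrite may exist, but the displayed structure does not offer one.
- the binomial theorem — yes — fits the structure here.
- the geometric series formula: there is no constant term-to-term ratio.


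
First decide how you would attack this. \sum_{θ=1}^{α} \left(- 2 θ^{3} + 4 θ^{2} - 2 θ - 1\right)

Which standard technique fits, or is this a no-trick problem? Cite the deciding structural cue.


Best approach: no special technique — constant-multiple powers of θ with no cancellation partners and no common ratio — use the standard power-sum formulas.


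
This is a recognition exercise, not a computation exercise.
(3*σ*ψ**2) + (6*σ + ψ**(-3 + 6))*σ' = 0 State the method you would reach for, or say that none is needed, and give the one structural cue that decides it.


Diagnosis: the exact-equation method — equality of cross partials is the green light — assemble the potential function term by term.


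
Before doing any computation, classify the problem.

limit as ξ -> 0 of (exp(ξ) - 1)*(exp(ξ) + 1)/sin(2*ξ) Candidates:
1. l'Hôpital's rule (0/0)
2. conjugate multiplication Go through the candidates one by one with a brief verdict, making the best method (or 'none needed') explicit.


Verdict: l'Hôpital's rule (0/0) — the 0/0 form at 0 is the signature situation for l'Hôpital's rule. Expanding numerator and denominator to first order gives the same value — the rule automates exactly that.
- l'Hôpital's rule (0/0): a fit — the right tool for this form.
- conjugate multiplication: multiplying by a conjugate would not remove any indeterminacy here.


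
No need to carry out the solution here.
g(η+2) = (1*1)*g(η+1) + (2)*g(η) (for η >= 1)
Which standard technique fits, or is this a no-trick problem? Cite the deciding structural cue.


Technique: the characteristic-root method — because shifting η leaves the equation's coefficients unchanged, exponential trials reduce it to algebra.


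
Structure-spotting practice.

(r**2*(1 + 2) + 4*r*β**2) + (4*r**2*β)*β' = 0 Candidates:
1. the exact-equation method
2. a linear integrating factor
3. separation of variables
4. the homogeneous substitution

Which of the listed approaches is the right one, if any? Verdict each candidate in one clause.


Technique: the exact-equation method — because the two cross partials coincide, the form is conservative as written — recover its potential in (r, β).
- the exact-equation method — yes, a natural case for it.
- a linear integrating factor — a nonlinear term in the unknown puts this outside the integrating-factor template.
- separation of variables: the two dependences do not factor apart.
- the homogeneous substitution — solved for the derivative, the right side changes under joint scaling of the two variables.


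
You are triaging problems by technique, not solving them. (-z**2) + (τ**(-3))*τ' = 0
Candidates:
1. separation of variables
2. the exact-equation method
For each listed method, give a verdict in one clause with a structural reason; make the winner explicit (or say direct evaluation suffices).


Diagnosis: separation of variables — solved for the derivative, the right side splits multiplicatively into a function of each variable alone — divide and integrate each side.
- separation of variables: a fit — the right tool for this form.
- the exact-equation method: with no real cross-dependence between the variables, the exact-equation machinery is a detour rather than the natural reading.


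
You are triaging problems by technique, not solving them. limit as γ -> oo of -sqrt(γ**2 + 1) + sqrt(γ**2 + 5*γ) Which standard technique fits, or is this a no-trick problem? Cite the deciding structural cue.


Diagnosis: conjugate multiplication — divergence minus divergence hides a finite answer — expose it by pairing sqrt(γ**2 + 5*γ) - sqrt(γ**2 + 1) with its conjugate.


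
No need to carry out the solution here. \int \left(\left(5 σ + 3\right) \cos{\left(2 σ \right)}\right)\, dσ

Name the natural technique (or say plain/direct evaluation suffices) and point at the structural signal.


Technique: integration by parts — a polynomial 5 σ + 3 against the kernel \cos{\left(2 σ \right)} is the signature bounded-ladder case for integration by parts.


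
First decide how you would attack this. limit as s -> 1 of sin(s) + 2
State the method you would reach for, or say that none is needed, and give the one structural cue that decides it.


Technique: no special technique — nothing blocks direct substitution at 1: plug in and finish.


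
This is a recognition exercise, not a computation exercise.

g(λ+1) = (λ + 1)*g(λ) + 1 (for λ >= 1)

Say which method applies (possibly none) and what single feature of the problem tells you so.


Diagnosis: a summation factor — one step of memory with a weight λ + 1 that changes as the index grows — the summation-factor construction is built for this.


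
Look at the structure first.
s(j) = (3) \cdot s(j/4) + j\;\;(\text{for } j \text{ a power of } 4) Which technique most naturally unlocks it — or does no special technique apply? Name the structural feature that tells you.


Verdict: the master substitution — the argument contracts 4-fold per step: reindex j exponentially and solve the linear recurrence in the new index.


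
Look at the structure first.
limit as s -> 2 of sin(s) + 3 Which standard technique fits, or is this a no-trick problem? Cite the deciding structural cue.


Diagnosis: no special technique — no zero denominators, no indeterminate clash at 2 — substitute and read off the value.


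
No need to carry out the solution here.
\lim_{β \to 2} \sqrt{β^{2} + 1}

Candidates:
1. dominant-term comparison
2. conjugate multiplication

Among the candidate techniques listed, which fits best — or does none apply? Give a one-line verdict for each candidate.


Verdict: no special technique — the function is continuous at 2; evaluation is itself the limit, no machinery required.
- dominant-term comparison — no dominant power emerges to decide the limit by degree comparison.
- conjugate multiplication: rationalization has no target — no divergent radical difference appears.


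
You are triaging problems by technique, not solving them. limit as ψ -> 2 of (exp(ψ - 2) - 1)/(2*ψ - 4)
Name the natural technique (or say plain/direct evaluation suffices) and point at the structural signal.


Diagnosis: l'Hôpital's rule (0/0) — numerator and denominator both vanish at 2 — a genuine 0/0 form, which is exactly when l'Hôpital applies. One could equally expand both pieces locally and compare leading terms; the rule does that in one stroke.


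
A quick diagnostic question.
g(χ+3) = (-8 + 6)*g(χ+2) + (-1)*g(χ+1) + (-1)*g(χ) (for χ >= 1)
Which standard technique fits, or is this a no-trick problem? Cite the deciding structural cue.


Best approach: the characteristic-root method — try a geometric ansatz r^χ: constant coefficients turn the recurrence into one polynomial equation in r.


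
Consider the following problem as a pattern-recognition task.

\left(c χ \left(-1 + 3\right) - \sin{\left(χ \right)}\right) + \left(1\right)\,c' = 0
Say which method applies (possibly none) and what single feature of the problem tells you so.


Best approach: a linear integrating factor — the unknown enters only to the first power against a nonzero forcing term — the integrating-factor template applies directly.


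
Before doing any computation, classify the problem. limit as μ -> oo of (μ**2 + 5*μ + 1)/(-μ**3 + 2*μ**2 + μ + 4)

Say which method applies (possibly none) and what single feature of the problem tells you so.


Diagnosis: dominant-term comparison — growth-rate triage: the leading powers of μ decide the limit, everything else is noise. Differentiating the expression as a single quotient would eventually settle it as well; matching dominant growth settles it immediately.


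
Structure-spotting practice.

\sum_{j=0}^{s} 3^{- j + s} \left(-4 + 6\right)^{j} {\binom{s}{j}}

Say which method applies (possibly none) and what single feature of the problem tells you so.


Verdict: the binomial theorem — {\binom{s}{j}} weighting matched powers of (-4 + 6) and 3 is the expanded form of ((-4 + 6) + 3)^s — fold it back up.


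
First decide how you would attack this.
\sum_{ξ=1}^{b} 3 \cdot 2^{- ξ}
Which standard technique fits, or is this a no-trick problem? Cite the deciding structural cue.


Best approach: the geometric series formula — consecutive terms stand in a fixed index-free ratio — the geometric sum formula closes it.


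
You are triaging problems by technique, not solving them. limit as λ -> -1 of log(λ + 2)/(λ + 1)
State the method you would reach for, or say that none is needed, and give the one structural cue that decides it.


Verdict: l'Hôpital's rule (0/0) — plug in -1: top and bottom both hit zero, so differentiate each and retry. A first-order expansion at the point is an equally standard path; the rule packages it.


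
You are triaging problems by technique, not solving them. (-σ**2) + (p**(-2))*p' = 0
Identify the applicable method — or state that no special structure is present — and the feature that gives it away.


Verdict: separation of variables — separating collects all p-dependence with the derivative and leaves all σ-dependence opposite: variables separate. The equation is exact as it stands too — a potential function exists — though separation reads the split structure directly.


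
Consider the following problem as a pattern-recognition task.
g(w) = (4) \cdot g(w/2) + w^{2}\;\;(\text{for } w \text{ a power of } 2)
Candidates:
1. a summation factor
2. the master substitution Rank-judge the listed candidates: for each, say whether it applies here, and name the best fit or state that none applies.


Diagnosis: the master substitution — the argument contracts 2-fold per step: reindex w exponentially and solve the linear recurrence in the new index.
- a summation factor — a divided-index call is outside the fixed-shift first-order family a summation factor normalizes.
- the master substitution — applicable, and directly so.


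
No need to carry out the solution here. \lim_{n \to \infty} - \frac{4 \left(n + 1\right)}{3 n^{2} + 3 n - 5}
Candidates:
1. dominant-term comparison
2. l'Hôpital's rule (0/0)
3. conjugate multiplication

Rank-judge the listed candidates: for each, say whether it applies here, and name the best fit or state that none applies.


Best approach: dominant-term comparison — at large n only the top-degree terms survive; compare the leading terms and the limit falls out.
- dominant-term comparison — applies; the problem has the shape this method handles.
- l'Hôpital's rule (0/0): no 0/0 form appears: written as one quotient, top and bottom both grow without bound, and the ratio is decided by their leading terms.
- conjugate multiplication — multiplying by a conjugate would not remove any indeterminacy here.


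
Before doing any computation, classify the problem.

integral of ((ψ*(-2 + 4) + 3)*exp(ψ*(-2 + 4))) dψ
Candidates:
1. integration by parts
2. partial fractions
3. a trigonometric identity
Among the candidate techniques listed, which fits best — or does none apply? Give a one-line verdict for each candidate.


Diagnosis: integration by parts — the integrand splits as (ψ*(-2 + 4) + 3) times exp(ψ*(-2 + 4)) — repeatedly differentiating the polynomial part kills it, which is the parts ladder.
- integration by parts: applicable, and directly so.
- partial fractions: the expression is not a ratio of polynomials that decomposes further.
- a trigonometric identity — there is no trigonometric structure at all — the integrand carries no sine or cosine to rewrite.


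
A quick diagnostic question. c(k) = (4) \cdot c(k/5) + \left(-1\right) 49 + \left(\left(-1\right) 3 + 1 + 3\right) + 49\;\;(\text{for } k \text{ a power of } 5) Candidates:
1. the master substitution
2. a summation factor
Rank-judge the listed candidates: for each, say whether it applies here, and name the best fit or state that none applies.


Diagnosis: the master substitution — the argument shrinks by the factor 5, so measure the index on a logarithmic scale and the recursion becomes a shift.
- the master substitution: a fit — the right tool for this form.
- a summation factor: a divided-index call is outside the fixed-shift first-order family a summation factor normalizes.


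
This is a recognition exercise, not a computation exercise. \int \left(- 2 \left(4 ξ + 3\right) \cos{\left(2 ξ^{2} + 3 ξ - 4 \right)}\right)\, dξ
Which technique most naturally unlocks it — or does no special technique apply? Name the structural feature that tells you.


Best approach: u-substitution — collected, the integrand has one factor that is, up to a constant, the derivative of an inner expression the rest depends on — substitute for that inner expression.


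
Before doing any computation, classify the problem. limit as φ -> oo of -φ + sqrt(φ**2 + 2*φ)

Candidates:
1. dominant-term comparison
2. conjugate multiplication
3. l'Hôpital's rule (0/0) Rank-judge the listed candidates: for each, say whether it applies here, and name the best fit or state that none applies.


Method: conjugate multiplication — the ∞ − ∞ radical form is the exact trigger for the conjugate maneuver.
- dominant-term comparison — leading-power comparison does not apply to this form.
- conjugate multiplication: yes, a natural case for it.
- l'Hôpital's rule (0/0): the expression is a difference driving to ∞ − ∞, not a 0/0 quotient — there is no ratio for the rule to differentiate.


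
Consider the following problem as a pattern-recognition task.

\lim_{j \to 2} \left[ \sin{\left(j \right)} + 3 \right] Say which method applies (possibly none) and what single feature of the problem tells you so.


Diagnosis: no special technique — no zero denominators, no indeterminate clash at 2 — substitute and read off the value.


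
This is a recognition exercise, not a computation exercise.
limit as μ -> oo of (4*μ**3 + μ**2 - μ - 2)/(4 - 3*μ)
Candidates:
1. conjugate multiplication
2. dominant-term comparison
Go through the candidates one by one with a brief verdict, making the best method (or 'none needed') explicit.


Verdict: dominant-term comparison — at large μ only the top-degree terms survive; compare the leading terms and the limit falls out.
- conjugate multiplication — multiplying by a conjugate would not remove any indeterminacy here.
- dominant-term comparison: yes — fits the structure here.


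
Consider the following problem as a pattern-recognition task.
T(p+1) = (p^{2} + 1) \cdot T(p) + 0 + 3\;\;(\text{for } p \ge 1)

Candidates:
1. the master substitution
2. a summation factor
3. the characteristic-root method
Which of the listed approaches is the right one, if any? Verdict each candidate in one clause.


Method: a summation factor — an index-dependent multiplier p^{2} + 1 rules out characteristic roots; a summation factor converts it to a pure difference.
- the master substitution: this is shift-type recursion, outside the divide-and-conquer template.
- a summation factor: applicable, and directly so.
- the characteristic-root method: the coefficients vary with the index, breaking the constant-coefficient structure the method needs.


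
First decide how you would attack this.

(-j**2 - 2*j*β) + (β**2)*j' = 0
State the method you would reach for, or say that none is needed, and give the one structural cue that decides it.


Method: the homogeneous substitution — the slope's numerator and denominator share total degree; set v = j/β and the equation drops to separable form. A Bernoulli substitution is a fair alternative on this equation directly; the homogeneous reading takes it as given.


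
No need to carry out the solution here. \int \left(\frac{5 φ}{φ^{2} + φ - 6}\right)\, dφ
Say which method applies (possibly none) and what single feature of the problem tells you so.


Technique: partial fractions — φ^{2} + φ - 6 splits into linear pieces, so the quotient is a sum of simple fractions — decompose before integrating.


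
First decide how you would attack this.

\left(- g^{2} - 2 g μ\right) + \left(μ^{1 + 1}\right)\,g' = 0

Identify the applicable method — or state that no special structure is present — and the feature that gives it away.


Verdict: the homogeneous substitution — scaling μ and g together leaves the slope fixed — it depends only on g/μ, so substitute the ratio. Rearranged, this also fits the Bernoulli template directly; the homogeneous substitution reads the structure without the rearrangement.


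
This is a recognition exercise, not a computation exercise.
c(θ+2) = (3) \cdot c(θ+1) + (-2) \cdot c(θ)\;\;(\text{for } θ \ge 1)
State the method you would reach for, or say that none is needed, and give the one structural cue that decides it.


Verdict: the characteristic-root method — every coefficient is a fixed number and the forcing is zero — substitute r^θ and read off the root equation.


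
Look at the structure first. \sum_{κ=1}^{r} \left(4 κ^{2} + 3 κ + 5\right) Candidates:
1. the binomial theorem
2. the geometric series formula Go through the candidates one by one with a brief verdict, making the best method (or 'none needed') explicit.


Verdict: no special technique — the sum is polynomial through and through; closed forms for each power of κ finish it directly.
- the binomial theorem — no binomial coefficients pair up with complementary powers here.
- the geometric series formula: consecutive terms are not related by a fixed multiplier.


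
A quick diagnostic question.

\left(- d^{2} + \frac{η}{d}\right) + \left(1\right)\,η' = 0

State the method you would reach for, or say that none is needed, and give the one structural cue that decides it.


Method: a linear integrating factor — linear in the unknown with genuine forcing: multiply through by the exponential of the integrated coefficient and the left side closes into one derivative.


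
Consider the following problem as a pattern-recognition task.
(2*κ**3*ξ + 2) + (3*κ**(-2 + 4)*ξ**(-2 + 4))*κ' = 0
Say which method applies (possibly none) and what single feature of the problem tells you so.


Diagnosis: the exact-equation method — equality of cross partials is the green light — assemble the potential function term by term.


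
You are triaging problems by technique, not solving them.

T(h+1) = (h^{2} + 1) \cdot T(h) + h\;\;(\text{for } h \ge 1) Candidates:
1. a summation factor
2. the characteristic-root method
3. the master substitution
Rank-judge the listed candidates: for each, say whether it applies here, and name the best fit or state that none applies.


Technique: a summation factor — first-order linear but the coefficient h^{2} + 1 moves with the index — divide by the cumulative product and telescope.
- a summation factor: yes — fits the structure here.
- the characteristic-root method: the coefficients change with the index, which the root method cannot absorb.
- the master substitution: no fixed divisor shrinks the index between calls.


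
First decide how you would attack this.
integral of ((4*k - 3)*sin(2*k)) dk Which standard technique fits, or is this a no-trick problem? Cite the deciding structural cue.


Verdict: integration by parts — 4*k - 3 dies after finitely many derivatives while sin(2*k) cycles under integration — the tabular/parts setup.


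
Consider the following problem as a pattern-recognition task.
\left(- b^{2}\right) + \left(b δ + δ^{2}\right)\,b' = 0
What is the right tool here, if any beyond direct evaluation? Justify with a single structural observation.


Best approach: the homogeneous substitution — the slope is degree-zero homogeneous: the ratio substitution v = b/δ collapses it. Suitably rearranged — at times with the variables' roles exchanged — this doubles as a Bernoulli equation; the homogeneous reading needs no such setup.


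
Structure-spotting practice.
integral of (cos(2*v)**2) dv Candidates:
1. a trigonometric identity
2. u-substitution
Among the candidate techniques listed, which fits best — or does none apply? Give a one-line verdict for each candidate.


Best approach: a trigonometric identity — cos(2*v)**2 is an even power — the power-reduction identity rewrites it into first-degree cosines.
- a trigonometric identity: yes — fits the structure here.
- u-substitution — no subexpression of the integrand serves as a whole-integral substitution inner — individual terms may offer their own, but none carries its derivative as a factor of the full integrand; a working change of variable would have to be constructed from outside the expression.


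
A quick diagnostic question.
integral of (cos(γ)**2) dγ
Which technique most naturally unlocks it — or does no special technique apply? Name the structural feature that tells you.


Method: a trigonometric identity — cos(γ)**2 calls for power reduction: rewrite via double angles before any antiderivative is attempted.


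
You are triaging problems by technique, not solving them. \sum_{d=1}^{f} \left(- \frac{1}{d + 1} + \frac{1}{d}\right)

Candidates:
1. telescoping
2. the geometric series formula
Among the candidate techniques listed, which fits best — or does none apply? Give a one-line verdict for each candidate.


Technique: telescoping — this sum is a zipper: each term contributes \frac{1}{d} and removes the next index's value, which the following term puts back, closing term by term.
- telescoping: yes — fits the structure here.
- the geometric series formula — there is no constant term-to-term ratio.


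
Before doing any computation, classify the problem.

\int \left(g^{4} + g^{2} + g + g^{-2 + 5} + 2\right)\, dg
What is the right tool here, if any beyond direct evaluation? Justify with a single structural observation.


Verdict: no special technique — scan for structure and find none: constant multiples of powers of g, integrate directly.


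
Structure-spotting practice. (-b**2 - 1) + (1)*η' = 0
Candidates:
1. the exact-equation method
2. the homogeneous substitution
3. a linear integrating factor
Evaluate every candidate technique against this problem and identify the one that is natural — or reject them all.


Verdict: no special technique — the slope is a function of b alone, so integrate both sides directly.
- the exact-equation method — no dependence on the unknown anywhere: exactness is a label without content here.
- the homogeneous substitution: the slope does not depend on the ratio of the variables alone.
- a linear integrating factor: the linear template holds only trivially here (the unknown is absent, so the coefficient is zero) — the method is not the natural label.


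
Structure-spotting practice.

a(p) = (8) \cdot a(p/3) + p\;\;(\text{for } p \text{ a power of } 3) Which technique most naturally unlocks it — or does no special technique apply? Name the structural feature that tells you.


Diagnosis: the master substitution — the argument shrinks by the factor 3, so measure the index on a logarithmic scale and the recursion becomes a shift.


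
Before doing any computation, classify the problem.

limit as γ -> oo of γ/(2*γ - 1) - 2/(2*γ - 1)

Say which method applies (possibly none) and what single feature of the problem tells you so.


Diagnosis: dominant-term comparison — divide by the highest power of γ present: lower-order terms vanish and the dominant ratio remains. As a single quotient, the ∞/∞ shape would yield to repeated differentiation as well — the growth comparison gets there in one look.


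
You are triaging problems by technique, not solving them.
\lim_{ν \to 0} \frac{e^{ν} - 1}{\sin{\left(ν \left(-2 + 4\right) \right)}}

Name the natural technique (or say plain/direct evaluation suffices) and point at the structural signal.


Technique: l'Hôpital's rule (0/0) — substituting 0 gives 0 over 0; differentiate top and bottom once and re-evaluate. A local series expansion at the point resolves it as well; the rule is the packaged version of that step.


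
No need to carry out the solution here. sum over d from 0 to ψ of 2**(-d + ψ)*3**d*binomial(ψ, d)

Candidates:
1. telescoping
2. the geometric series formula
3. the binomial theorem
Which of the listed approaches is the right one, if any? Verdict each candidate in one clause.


Verdict: the binomial theorem — binomial(ψ, d) weighting matched powers of 3 and 2 is the expanded form of (3 + 2)^ψ — fold it back up.
- telescoping: in the displayed form, no term reappears at a neighboring index to cancel against.
- the geometric series formula: the ratio of consecutive terms depends on the index.
- the binomial theorem: yes, a natural case for it.


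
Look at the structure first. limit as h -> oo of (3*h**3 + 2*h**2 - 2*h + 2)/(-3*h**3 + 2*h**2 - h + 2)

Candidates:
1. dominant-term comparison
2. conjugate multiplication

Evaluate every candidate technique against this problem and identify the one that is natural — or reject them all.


Best approach: dominant-term comparison — divide through by the highest power of h; every lower-order term dies and the dominant terms decide the limit.
- dominant-term comparison: applicable, and directly so.
- conjugate multiplication: the conjugate move applies to radical differences, which this is not.


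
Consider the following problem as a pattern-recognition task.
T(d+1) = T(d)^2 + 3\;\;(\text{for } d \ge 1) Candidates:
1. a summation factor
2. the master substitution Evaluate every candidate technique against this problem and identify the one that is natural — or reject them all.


Technique: no special technique — the new term depends nonlinearly on the old ones, which disqualifies every superposition-based technique.
- a summation factor: the recursion is nonlinear — outside the first-order linear family a summation factor addresses.
- the master substitution — the recursion shifts the index rather than dividing it.


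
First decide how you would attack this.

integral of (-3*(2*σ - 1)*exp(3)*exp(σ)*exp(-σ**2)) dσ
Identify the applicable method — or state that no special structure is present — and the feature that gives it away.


Method: u-substitution — collected, the integrand has one factor that is, up to a constant, the derivative of an inner expression the rest depends on — substitute for that inner expression.


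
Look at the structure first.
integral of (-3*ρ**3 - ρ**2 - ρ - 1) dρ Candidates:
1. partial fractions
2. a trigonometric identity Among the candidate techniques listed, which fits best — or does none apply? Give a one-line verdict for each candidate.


Diagnosis: no special technique — the integrand is a sum of constant multiples of powers of ρ — integrate term by term.
- partial fractions — the expression is not a ratio of polynomials that decomposes further.
- a trigonometric identity: no sine or cosine appears, so there is nothing for a trigonometric identity to act on.


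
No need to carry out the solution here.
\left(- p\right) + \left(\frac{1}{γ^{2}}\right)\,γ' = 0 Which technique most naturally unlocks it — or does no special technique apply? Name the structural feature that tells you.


Method: separation of variables — solved for the derivative, the right side splits multiplicatively into a function of each variable alone — divide and integrate each side. An exactness check succeeds on this form as well — separation and the potential function arrive at the same answer, separation more directly.


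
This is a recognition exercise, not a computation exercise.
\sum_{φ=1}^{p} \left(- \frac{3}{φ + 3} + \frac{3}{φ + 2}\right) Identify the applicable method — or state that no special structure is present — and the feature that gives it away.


Best approach: telescoping — this sum is a zipper: each term contributes \frac{3}{φ + 2} and removes the next index's value, which the following term puts back, closing term by term.


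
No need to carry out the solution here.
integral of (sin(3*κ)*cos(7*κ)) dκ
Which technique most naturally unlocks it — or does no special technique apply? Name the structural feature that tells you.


Verdict: a trigonometric identity — mixed-frequency products such as sin(3*κ)*cos(7*κ) are designed for the product-to-sum formula.


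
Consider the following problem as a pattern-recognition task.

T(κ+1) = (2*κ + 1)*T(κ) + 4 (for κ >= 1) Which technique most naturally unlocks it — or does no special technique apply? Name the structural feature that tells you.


Technique: a summation factor — an index-dependent multiplier 2*κ + 1 rules out characteristic roots; a summation factor converts it to a pure difference.


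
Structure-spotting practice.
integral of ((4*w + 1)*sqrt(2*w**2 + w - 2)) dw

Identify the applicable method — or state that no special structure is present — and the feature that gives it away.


Diagnosis: u-substitution — spotting that 4*w + 1 is a constant multiple of the derivative of 2*w**2 + w - 2 is the key observation — substitute u = 2*w**2 + w - 2 and the integral becomes one-dimensional in u.


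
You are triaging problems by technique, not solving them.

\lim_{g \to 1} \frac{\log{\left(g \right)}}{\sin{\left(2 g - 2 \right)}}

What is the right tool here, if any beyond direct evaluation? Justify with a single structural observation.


Method: l'Hôpital's rule (0/0) — plug in 1: top and bottom both hit zero, so differentiate each and retry. A local series expansion at the point resolves it as well; the rule is the packaged version of that step.


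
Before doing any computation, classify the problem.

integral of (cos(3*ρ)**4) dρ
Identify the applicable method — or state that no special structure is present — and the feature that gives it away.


Technique: a trigonometric identity — apply power reduction to cos(3*ρ)**4; each application halves the trigonometric degree.


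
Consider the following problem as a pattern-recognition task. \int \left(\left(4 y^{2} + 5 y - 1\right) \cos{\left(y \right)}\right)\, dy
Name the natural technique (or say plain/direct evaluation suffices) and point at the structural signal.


Verdict: integration by parts — the integrand splits as 4 y^{2} + 5 y - 1 times \cos{\left(y \right)} — repeatedly differentiating the polynomial part kills it, which is the parts ladder.


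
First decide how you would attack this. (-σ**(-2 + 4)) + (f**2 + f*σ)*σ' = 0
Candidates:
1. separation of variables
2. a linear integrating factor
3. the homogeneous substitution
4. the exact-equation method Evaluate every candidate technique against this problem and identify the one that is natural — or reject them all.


Technique: the homogeneous substitution — the slope's numerator and denominator share total degree; set v = σ/f and the equation drops to separable form. A Bernoulli-style rewrite — possibly after exchanging which variable is treated as dependent — would work as well; the homogeneous substitution is the more immediate reading here.
- separation of variables: the two dependences do not factor apart.
- a linear integrating factor: the unknown enters nonlinearly (through a power, a denominator, or a transcendental function), which the linear integrating-factor recipe cannot absorb as-is — any repair would come from a preliminary substitution, not the factor.
- the homogeneous substitution — applies; the problem has the shape this method handles.
- the exact-equation method — the cross partial derivatives disagree, so no single potential exists.


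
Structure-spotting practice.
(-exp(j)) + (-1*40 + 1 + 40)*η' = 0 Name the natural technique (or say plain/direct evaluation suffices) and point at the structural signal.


Diagnosis: no special technique — the slope is a function of j alone, so integrate both sides directly.


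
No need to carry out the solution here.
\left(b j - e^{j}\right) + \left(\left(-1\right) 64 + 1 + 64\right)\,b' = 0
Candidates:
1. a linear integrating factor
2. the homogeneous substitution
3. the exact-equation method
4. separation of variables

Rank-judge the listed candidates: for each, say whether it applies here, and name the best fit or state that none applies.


Best approach: a linear integrating factor — the equation is linear in b with coefficient j; multiplying by the integrating factor exp(∫j) makes the left side a perfect derivative.
- a linear integrating factor: yes — fits the structure here.
- the homogeneous substitution: the ratio substitution does not collapse this equation.
- the exact-equation method: the mixed partial derivatives differ, so the left side is not a total differential.
- separation of variables — the two dependences do not factor apart.


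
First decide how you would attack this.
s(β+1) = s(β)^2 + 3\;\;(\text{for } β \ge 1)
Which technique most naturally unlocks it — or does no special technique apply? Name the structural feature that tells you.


Diagnosis: no special technique — a nonlinear dependence on earlier terms breaks linearity, and with it every superposition-based closed form.


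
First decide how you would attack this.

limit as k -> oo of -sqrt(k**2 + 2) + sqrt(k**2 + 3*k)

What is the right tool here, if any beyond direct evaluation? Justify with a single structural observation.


Best approach: conjugate multiplication — the ∞ − ∞ radical form is the exact trigger for the conjugate maneuver.


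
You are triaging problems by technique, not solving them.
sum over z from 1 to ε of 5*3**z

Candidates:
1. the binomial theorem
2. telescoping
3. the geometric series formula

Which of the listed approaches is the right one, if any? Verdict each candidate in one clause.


Technique: the geometric series formula — check a ratio of consecutive terms: it is 3, independent of the index, so the geometric formula closes the sum.
- the binomial theorem: no binomial coefficients pair with matched powers.
- telescoping — the summand is not presented as a shifted difference — a telescoping rewrite may exist, but the displayed structure does not offer one.
- the geometric series formula: yes — fits the structure here.


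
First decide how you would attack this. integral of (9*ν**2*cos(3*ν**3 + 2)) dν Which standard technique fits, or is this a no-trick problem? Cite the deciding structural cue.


Verdict: u-substitution — spotting that 9*ν**2 is a constant multiple of the derivative of 3*ν**3 + 2 is the key observation — substitute u = 3*ν**3 + 2 and the integral becomes one-dimensional in u.


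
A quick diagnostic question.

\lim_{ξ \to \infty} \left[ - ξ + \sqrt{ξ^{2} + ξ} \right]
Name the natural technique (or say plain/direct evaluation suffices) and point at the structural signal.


Verdict: conjugate multiplication — both pieces blow up but their difference is finite; the conjugate trick rationalizes \sqrt{ξ^{2} + ξ} - ξ.


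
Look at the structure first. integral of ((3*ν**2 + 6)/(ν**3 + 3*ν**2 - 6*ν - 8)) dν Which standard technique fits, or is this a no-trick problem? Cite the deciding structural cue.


Verdict: partial fractions — each factor of ν**3 + 3*ν**2 - 6*ν - 8 owns one elementary piece of the integrand — separate them and integrate piecewise.


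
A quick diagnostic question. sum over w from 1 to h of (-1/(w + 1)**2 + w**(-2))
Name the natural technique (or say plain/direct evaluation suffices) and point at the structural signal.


Technique: telescoping — the piece each term subtracts is w**(-2) advanced by one index, and it reappears with a plus sign leading the following term — the sum collapses to its boundary terms.


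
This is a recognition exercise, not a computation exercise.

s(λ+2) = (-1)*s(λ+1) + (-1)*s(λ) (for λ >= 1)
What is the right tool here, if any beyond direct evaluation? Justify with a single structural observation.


Method: the characteristic-root method — the recurrence is linear and homogeneous with constant coefficients, so the ansatz r^λ turns it into a polynomial equation for r.


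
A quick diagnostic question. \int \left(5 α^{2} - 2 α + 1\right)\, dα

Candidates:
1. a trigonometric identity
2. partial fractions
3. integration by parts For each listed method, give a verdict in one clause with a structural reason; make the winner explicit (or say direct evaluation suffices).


Diagnosis: no special technique — scan for structure and find none: constant multiples of powers of α, integrate directly.
- a trigonometric identity — with no trigonometric functions present, identity rewriting has no target.
- partial fractions — the expression is not a ratio of polynomials that decomposes further.
- integration by parts: parts would only shuffle a directly integrable integrand.


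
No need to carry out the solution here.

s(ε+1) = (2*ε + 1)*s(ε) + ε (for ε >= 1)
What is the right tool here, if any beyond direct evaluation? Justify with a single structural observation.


Best approach: a summation factor — with the index-dependent coefficient 2*ε + 1, dividing by the cumulative product turns the left side into a pure difference.


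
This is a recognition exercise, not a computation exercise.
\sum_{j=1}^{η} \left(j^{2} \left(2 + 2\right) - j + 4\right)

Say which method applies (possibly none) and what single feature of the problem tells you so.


Technique: no special technique — this is bookkeeping, not technique: standard formulas for sums of constant-multiple powers of j apply termwise.


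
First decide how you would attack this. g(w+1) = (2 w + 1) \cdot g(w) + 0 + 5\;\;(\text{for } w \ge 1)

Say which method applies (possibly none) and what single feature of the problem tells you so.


Best approach: a summation factor — first-order, linear, moving coefficient 2 w + 1: the discrete analogue of an integrating factor handles it.


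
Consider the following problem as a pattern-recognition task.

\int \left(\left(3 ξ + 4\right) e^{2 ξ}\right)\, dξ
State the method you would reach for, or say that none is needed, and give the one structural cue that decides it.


Diagnosis: integration by parts — 3 ξ + 4 dies after finitely many derivatives while e^{2 ξ} cycles under integration — the tabular/parts setup.


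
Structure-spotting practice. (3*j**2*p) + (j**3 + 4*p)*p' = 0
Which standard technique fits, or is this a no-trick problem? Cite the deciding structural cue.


Best approach: the exact-equation method — 3*j**2*p and j**3 + 4*p pass the exactness check on the nose, so no integrating factor in j or p is needed at all.


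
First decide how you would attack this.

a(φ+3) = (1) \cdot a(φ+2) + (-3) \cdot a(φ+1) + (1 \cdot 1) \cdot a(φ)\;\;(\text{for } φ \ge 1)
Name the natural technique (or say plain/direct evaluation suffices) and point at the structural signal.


Technique: the characteristic-root method — this is the constant-coefficient homogeneous case — the whole solution in φ reduces to a polynomial's roots.
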